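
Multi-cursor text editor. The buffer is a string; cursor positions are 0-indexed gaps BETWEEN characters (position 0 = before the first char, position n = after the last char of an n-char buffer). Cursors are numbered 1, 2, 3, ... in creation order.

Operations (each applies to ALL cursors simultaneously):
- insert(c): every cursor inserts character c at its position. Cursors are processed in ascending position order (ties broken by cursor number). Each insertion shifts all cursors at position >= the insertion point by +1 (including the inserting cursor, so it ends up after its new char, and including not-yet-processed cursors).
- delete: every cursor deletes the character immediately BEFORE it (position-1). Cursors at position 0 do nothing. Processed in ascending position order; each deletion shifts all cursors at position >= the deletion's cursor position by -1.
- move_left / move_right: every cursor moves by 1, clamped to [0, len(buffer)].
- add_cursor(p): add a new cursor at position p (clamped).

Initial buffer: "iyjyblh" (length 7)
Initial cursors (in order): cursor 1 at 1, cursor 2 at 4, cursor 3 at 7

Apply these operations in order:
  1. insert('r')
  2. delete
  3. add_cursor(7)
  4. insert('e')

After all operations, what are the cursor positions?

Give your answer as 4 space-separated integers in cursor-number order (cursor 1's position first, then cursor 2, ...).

After op 1 (insert('r')): buffer="iryjyrblhr" (len 10), cursors c1@2 c2@6 c3@10, authorship .1...2...3
After op 2 (delete): buffer="iyjyblh" (len 7), cursors c1@1 c2@4 c3@7, authorship .......
After op 3 (add_cursor(7)): buffer="iyjyblh" (len 7), cursors c1@1 c2@4 c3@7 c4@7, authorship .......
After op 4 (insert('e')): buffer="ieyjyeblhee" (len 11), cursors c1@2 c2@6 c3@11 c4@11, authorship .1...2...34

Answer: 2 6 11 11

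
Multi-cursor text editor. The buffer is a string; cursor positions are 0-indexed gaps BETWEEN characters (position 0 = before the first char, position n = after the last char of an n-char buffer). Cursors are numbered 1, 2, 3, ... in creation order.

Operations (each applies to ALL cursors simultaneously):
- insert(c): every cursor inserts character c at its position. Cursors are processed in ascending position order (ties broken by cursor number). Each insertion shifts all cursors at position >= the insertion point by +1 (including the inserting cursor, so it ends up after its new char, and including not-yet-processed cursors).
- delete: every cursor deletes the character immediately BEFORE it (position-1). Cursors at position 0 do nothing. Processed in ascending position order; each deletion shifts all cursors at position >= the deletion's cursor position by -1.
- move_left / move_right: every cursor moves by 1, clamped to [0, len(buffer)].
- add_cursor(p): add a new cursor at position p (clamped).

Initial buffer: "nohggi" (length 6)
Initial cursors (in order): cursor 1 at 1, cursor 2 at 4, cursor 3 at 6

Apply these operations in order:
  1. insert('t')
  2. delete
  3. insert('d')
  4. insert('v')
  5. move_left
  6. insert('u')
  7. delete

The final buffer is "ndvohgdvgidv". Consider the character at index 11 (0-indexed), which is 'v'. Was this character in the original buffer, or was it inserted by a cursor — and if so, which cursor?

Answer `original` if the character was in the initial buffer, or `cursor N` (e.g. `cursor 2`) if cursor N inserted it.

Answer: cursor 3

Derivation:
After op 1 (insert('t')): buffer="ntohgtgit" (len 9), cursors c1@2 c2@6 c3@9, authorship .1...2..3
After op 2 (delete): buffer="nohggi" (len 6), cursors c1@1 c2@4 c3@6, authorship ......
After op 3 (insert('d')): buffer="ndohgdgid" (len 9), cursors c1@2 c2@6 c3@9, authorship .1...2..3
After op 4 (insert('v')): buffer="ndvohgdvgidv" (len 12), cursors c1@3 c2@8 c3@12, authorship .11...22..33
After op 5 (move_left): buffer="ndvohgdvgidv" (len 12), cursors c1@2 c2@7 c3@11, authorship .11...22..33
After op 6 (insert('u')): buffer="nduvohgduvgiduv" (len 15), cursors c1@3 c2@9 c3@14, authorship .111...222..333
After op 7 (delete): buffer="ndvohgdvgidv" (len 12), cursors c1@2 c2@7 c3@11, authorship .11...22..33
Authorship (.=original, N=cursor N): . 1 1 . . . 2 2 . . 3 3
Index 11: author = 3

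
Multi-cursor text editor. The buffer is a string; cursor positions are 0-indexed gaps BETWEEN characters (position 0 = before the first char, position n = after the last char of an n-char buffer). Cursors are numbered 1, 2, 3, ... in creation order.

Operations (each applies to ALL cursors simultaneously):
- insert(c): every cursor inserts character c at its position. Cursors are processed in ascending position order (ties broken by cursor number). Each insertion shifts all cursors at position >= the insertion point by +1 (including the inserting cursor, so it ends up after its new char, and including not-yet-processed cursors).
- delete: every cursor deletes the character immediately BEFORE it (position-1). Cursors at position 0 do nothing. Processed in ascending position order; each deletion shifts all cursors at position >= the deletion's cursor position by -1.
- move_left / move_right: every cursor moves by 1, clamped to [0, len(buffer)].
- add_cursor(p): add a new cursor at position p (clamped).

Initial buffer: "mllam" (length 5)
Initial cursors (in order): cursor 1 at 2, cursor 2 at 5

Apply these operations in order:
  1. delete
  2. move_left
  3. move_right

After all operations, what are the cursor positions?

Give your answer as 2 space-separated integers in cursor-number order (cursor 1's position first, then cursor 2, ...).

After op 1 (delete): buffer="mla" (len 3), cursors c1@1 c2@3, authorship ...
After op 2 (move_left): buffer="mla" (len 3), cursors c1@0 c2@2, authorship ...
After op 3 (move_right): buffer="mla" (len 3), cursors c1@1 c2@3, authorship ...

Answer: 1 3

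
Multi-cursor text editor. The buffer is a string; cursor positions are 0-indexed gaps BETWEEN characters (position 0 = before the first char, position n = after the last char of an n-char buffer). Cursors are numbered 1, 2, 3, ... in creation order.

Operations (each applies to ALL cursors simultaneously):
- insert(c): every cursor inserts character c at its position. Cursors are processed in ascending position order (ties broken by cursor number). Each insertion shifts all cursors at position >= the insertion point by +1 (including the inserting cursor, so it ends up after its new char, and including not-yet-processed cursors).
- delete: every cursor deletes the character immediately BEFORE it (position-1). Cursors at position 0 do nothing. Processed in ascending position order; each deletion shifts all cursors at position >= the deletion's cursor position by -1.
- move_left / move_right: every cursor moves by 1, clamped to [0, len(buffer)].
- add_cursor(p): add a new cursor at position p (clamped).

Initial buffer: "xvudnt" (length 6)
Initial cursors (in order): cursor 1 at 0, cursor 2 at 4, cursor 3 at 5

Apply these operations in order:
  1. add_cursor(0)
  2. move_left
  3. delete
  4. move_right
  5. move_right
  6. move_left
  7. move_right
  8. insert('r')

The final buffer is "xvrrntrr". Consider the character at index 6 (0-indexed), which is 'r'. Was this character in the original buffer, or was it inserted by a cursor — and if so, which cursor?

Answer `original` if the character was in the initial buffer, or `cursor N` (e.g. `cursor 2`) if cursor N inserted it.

Answer: cursor 2

Derivation:
After op 1 (add_cursor(0)): buffer="xvudnt" (len 6), cursors c1@0 c4@0 c2@4 c3@5, authorship ......
After op 2 (move_left): buffer="xvudnt" (len 6), cursors c1@0 c4@0 c2@3 c3@4, authorship ......
After op 3 (delete): buffer="xvnt" (len 4), cursors c1@0 c4@0 c2@2 c3@2, authorship ....
After op 4 (move_right): buffer="xvnt" (len 4), cursors c1@1 c4@1 c2@3 c3@3, authorship ....
After op 5 (move_right): buffer="xvnt" (len 4), cursors c1@2 c4@2 c2@4 c3@4, authorship ....
After op 6 (move_left): buffer="xvnt" (len 4), cursors c1@1 c4@1 c2@3 c3@3, authorship ....
After op 7 (move_right): buffer="xvnt" (len 4), cursors c1@2 c4@2 c2@4 c3@4, authorship ....
After op 8 (insert('r')): buffer="xvrrntrr" (len 8), cursors c1@4 c4@4 c2@8 c3@8, authorship ..14..23
Authorship (.=original, N=cursor N): . . 1 4 . . 2 3
Index 6: author = 2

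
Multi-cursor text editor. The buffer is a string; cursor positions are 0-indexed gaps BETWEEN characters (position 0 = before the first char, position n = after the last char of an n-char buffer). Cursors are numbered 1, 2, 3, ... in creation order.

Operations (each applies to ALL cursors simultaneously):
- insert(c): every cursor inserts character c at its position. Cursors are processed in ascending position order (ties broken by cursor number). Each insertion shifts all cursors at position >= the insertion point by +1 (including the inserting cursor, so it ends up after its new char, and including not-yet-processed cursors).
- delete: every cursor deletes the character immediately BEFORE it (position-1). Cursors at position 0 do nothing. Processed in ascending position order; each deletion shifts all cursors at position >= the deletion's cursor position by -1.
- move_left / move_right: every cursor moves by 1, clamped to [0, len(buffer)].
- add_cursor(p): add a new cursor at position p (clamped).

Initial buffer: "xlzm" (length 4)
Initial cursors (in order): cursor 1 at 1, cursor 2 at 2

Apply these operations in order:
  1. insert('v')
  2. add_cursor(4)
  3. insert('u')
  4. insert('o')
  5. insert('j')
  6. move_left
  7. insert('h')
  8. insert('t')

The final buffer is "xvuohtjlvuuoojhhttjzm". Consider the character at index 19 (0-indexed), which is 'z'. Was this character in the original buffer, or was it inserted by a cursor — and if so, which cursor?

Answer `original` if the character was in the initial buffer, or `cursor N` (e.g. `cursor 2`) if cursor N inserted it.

Answer: original

Derivation:
After op 1 (insert('v')): buffer="xvlvzm" (len 6), cursors c1@2 c2@4, authorship .1.2..
After op 2 (add_cursor(4)): buffer="xvlvzm" (len 6), cursors c1@2 c2@4 c3@4, authorship .1.2..
After op 3 (insert('u')): buffer="xvulvuuzm" (len 9), cursors c1@3 c2@7 c3@7, authorship .11.223..
After op 4 (insert('o')): buffer="xvuolvuuoozm" (len 12), cursors c1@4 c2@10 c3@10, authorship .111.22323..
After op 5 (insert('j')): buffer="xvuojlvuuoojjzm" (len 15), cursors c1@5 c2@13 c3@13, authorship .1111.2232323..
After op 6 (move_left): buffer="xvuojlvuuoojjzm" (len 15), cursors c1@4 c2@12 c3@12, authorship .1111.2232323..
After op 7 (insert('h')): buffer="xvuohjlvuuoojhhjzm" (len 18), cursors c1@5 c2@15 c3@15, authorship .11111.223232233..
After op 8 (insert('t')): buffer="xvuohtjlvuuoojhhttjzm" (len 21), cursors c1@6 c2@18 c3@18, authorship .111111.22323223233..
Authorship (.=original, N=cursor N): . 1 1 1 1 1 1 . 2 2 3 2 3 2 2 3 2 3 3 . .
Index 19: author = original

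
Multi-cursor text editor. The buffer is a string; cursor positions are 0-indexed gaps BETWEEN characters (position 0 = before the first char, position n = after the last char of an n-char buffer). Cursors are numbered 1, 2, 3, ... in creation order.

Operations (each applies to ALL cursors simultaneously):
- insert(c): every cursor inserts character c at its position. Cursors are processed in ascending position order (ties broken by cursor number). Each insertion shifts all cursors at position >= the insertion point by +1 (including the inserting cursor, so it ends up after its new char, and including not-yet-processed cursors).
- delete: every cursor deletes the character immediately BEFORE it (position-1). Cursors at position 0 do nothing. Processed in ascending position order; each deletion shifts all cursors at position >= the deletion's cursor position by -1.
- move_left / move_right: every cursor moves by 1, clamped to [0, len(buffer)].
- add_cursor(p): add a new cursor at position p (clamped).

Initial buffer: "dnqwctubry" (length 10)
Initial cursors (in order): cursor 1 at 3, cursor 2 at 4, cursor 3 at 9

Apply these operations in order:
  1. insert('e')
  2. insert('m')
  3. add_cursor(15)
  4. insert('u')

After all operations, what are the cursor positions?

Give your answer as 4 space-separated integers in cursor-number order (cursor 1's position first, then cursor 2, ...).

Answer: 6 10 19 19

Derivation:
After op 1 (insert('e')): buffer="dnqewectubrey" (len 13), cursors c1@4 c2@6 c3@12, authorship ...1.2.....3.
After op 2 (insert('m')): buffer="dnqemwemctubremy" (len 16), cursors c1@5 c2@8 c3@15, authorship ...11.22.....33.
After op 3 (add_cursor(15)): buffer="dnqemwemctubremy" (len 16), cursors c1@5 c2@8 c3@15 c4@15, authorship ...11.22.....33.
After op 4 (insert('u')): buffer="dnqemuwemuctubremuuy" (len 20), cursors c1@6 c2@10 c3@19 c4@19, authorship ...111.222.....3334.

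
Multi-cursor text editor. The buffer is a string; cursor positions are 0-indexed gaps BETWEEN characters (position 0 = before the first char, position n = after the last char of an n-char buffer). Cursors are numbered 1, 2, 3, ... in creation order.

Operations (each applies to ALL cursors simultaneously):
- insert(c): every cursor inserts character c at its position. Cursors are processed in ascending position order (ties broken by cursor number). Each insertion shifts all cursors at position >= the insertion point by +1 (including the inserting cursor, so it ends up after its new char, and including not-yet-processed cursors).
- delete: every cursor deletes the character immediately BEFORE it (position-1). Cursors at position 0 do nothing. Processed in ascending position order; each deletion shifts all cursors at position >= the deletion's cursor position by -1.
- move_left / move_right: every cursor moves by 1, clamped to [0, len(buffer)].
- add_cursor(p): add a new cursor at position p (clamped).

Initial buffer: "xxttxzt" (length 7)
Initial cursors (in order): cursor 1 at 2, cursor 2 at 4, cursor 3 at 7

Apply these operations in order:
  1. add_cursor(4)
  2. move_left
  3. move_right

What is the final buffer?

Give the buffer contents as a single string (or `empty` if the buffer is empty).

Answer: xxttxzt

Derivation:
After op 1 (add_cursor(4)): buffer="xxttxzt" (len 7), cursors c1@2 c2@4 c4@4 c3@7, authorship .......
After op 2 (move_left): buffer="xxttxzt" (len 7), cursors c1@1 c2@3 c4@3 c3@6, authorship .......
After op 3 (move_right): buffer="xxttxzt" (len 7), cursors c1@2 c2@4 c4@4 c3@7, authorship .......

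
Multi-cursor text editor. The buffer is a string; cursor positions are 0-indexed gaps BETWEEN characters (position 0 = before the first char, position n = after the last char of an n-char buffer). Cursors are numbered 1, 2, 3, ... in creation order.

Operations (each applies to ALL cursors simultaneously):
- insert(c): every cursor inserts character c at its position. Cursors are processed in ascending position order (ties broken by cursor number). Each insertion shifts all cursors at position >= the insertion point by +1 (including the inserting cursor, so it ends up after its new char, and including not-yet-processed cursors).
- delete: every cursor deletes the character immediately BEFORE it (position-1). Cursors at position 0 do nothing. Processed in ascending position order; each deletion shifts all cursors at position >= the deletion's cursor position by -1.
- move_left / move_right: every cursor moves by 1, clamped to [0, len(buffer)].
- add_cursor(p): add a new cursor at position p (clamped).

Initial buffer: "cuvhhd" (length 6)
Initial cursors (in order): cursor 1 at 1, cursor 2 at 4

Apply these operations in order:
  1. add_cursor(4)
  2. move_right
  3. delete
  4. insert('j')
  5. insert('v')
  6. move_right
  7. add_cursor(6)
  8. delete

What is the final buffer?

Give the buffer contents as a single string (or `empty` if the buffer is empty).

After op 1 (add_cursor(4)): buffer="cuvhhd" (len 6), cursors c1@1 c2@4 c3@4, authorship ......
After op 2 (move_right): buffer="cuvhhd" (len 6), cursors c1@2 c2@5 c3@5, authorship ......
After op 3 (delete): buffer="cvd" (len 3), cursors c1@1 c2@2 c3@2, authorship ...
After op 4 (insert('j')): buffer="cjvjjd" (len 6), cursors c1@2 c2@5 c3@5, authorship .1.23.
After op 5 (insert('v')): buffer="cjvvjjvvd" (len 9), cursors c1@3 c2@8 c3@8, authorship .11.2323.
After op 6 (move_right): buffer="cjvvjjvvd" (len 9), cursors c1@4 c2@9 c3@9, authorship .11.2323.
After op 7 (add_cursor(6)): buffer="cjvvjjvvd" (len 9), cursors c1@4 c4@6 c2@9 c3@9, authorship .11.2323.
After op 8 (delete): buffer="cjvjv" (len 5), cursors c1@3 c4@4 c2@5 c3@5, authorship .1122

Answer: cjvjv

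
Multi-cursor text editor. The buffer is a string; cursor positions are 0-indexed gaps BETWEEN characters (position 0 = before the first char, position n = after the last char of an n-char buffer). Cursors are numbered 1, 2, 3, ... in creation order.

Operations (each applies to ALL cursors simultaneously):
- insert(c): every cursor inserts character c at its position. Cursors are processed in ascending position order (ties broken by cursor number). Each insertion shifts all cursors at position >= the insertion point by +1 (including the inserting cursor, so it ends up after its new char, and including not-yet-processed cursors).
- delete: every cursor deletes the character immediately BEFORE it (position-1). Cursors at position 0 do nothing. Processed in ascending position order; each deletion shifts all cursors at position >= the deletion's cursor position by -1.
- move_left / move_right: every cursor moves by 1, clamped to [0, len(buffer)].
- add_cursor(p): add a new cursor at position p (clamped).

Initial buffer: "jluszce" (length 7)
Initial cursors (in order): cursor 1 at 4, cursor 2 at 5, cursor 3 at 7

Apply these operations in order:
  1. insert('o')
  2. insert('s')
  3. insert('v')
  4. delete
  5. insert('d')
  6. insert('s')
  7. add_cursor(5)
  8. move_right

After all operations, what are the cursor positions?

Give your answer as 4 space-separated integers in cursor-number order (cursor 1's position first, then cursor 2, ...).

Answer: 9 14 19 6

Derivation:
After op 1 (insert('o')): buffer="jlusozoceo" (len 10), cursors c1@5 c2@7 c3@10, authorship ....1.2..3
After op 2 (insert('s')): buffer="jlusoszosceos" (len 13), cursors c1@6 c2@9 c3@13, authorship ....11.22..33
After op 3 (insert('v')): buffer="jlusosvzosvceosv" (len 16), cursors c1@7 c2@11 c3@16, authorship ....111.222..333
After op 4 (delete): buffer="jlusoszosceos" (len 13), cursors c1@6 c2@9 c3@13, authorship ....11.22..33
After op 5 (insert('d')): buffer="jlusosdzosdceosd" (len 16), cursors c1@7 c2@11 c3@16, authorship ....111.222..333
After op 6 (insert('s')): buffer="jlusosdszosdsceosds" (len 19), cursors c1@8 c2@13 c3@19, authorship ....1111.2222..3333
After op 7 (add_cursor(5)): buffer="jlusosdszosdsceosds" (len 19), cursors c4@5 c1@8 c2@13 c3@19, authorship ....1111.2222..3333
After op 8 (move_right): buffer="jlusosdszosdsceosds" (len 19), cursors c4@6 c1@9 c2@14 c3@19, authorship ....1111.2222..3333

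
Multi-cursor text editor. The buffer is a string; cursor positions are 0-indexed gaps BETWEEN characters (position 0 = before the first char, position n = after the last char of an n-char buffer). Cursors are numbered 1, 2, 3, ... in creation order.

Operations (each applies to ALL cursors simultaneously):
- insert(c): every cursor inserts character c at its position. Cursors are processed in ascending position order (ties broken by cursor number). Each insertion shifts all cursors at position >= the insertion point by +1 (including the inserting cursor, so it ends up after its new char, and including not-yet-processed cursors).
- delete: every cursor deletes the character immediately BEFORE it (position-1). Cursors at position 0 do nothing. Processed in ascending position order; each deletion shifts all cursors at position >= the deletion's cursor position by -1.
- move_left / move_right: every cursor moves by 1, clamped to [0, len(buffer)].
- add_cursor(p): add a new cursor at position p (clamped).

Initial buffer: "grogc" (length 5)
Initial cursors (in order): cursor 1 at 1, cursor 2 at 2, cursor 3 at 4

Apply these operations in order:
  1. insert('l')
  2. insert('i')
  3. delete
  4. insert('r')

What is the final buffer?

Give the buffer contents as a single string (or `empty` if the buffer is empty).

After op 1 (insert('l')): buffer="glrloglc" (len 8), cursors c1@2 c2@4 c3@7, authorship .1.2..3.
After op 2 (insert('i')): buffer="glirlioglic" (len 11), cursors c1@3 c2@6 c3@10, authorship .11.22..33.
After op 3 (delete): buffer="glrloglc" (len 8), cursors c1@2 c2@4 c3@7, authorship .1.2..3.
After op 4 (insert('r')): buffer="glrrlroglrc" (len 11), cursors c1@3 c2@6 c3@10, authorship .11.22..33.

Answer: glrrlroglrc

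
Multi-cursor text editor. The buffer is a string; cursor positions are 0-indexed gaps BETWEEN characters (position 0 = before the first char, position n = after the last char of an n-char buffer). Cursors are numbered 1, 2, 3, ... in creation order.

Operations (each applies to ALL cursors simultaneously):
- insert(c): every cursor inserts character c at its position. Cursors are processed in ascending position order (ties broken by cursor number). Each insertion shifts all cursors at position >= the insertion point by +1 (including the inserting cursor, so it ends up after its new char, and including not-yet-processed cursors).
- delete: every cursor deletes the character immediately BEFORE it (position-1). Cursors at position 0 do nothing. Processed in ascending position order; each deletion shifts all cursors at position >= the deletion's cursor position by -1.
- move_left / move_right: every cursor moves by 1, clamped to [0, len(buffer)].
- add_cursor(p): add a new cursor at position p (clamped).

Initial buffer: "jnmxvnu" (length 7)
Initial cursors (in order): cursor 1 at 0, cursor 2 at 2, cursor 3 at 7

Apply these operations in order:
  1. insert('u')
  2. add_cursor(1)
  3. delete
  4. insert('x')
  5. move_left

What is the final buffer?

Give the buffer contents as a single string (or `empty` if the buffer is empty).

Answer: xxjnxmxvnux

Derivation:
After op 1 (insert('u')): buffer="ujnumxvnuu" (len 10), cursors c1@1 c2@4 c3@10, authorship 1..2.....3
After op 2 (add_cursor(1)): buffer="ujnumxvnuu" (len 10), cursors c1@1 c4@1 c2@4 c3@10, authorship 1..2.....3
After op 3 (delete): buffer="jnmxvnu" (len 7), cursors c1@0 c4@0 c2@2 c3@7, authorship .......
After op 4 (insert('x')): buffer="xxjnxmxvnux" (len 11), cursors c1@2 c4@2 c2@5 c3@11, authorship 14..2.....3
After op 5 (move_left): buffer="xxjnxmxvnux" (len 11), cursors c1@1 c4@1 c2@4 c3@10, authorship 14..2.....3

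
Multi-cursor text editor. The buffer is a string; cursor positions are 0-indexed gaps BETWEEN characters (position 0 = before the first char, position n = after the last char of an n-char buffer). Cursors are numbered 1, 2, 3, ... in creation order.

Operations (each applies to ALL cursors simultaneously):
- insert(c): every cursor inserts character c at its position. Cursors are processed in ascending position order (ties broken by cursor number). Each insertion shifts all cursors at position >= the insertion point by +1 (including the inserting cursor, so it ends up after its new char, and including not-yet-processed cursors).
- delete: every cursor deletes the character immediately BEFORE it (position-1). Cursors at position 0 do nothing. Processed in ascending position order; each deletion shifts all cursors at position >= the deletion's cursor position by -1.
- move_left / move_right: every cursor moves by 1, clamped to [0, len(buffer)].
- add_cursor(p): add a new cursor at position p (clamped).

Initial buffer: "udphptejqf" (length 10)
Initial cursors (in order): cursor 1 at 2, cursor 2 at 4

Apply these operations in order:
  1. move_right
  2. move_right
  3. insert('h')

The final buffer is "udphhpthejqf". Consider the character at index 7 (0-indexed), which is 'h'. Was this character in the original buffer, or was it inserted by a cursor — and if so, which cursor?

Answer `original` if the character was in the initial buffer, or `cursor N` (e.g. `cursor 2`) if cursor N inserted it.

After op 1 (move_right): buffer="udphptejqf" (len 10), cursors c1@3 c2@5, authorship ..........
After op 2 (move_right): buffer="udphptejqf" (len 10), cursors c1@4 c2@6, authorship ..........
After op 3 (insert('h')): buffer="udphhpthejqf" (len 12), cursors c1@5 c2@8, authorship ....1..2....
Authorship (.=original, N=cursor N): . . . . 1 . . 2 . . . .
Index 7: author = 2

Answer: cursor 2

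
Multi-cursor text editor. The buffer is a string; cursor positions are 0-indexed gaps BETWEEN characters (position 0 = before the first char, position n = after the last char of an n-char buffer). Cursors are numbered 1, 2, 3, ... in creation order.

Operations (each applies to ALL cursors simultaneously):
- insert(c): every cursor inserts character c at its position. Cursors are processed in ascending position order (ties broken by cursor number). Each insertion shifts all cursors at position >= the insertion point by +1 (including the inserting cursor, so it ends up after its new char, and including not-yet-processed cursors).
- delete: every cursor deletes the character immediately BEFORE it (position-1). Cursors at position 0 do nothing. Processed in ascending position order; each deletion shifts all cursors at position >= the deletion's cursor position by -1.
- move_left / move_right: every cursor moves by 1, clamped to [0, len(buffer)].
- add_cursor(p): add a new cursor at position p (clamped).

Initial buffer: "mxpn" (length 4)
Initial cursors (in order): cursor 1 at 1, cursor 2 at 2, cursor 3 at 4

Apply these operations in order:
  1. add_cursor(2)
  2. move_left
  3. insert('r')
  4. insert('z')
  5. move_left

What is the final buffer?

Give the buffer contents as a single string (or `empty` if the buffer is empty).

Answer: rzmrrzzxprzn

Derivation:
After op 1 (add_cursor(2)): buffer="mxpn" (len 4), cursors c1@1 c2@2 c4@2 c3@4, authorship ....
After op 2 (move_left): buffer="mxpn" (len 4), cursors c1@0 c2@1 c4@1 c3@3, authorship ....
After op 3 (insert('r')): buffer="rmrrxprn" (len 8), cursors c1@1 c2@4 c4@4 c3@7, authorship 1.24..3.
After op 4 (insert('z')): buffer="rzmrrzzxprzn" (len 12), cursors c1@2 c2@7 c4@7 c3@11, authorship 11.2424..33.
After op 5 (move_left): buffer="rzmrrzzxprzn" (len 12), cursors c1@1 c2@6 c4@6 c3@10, authorship 11.2424..33.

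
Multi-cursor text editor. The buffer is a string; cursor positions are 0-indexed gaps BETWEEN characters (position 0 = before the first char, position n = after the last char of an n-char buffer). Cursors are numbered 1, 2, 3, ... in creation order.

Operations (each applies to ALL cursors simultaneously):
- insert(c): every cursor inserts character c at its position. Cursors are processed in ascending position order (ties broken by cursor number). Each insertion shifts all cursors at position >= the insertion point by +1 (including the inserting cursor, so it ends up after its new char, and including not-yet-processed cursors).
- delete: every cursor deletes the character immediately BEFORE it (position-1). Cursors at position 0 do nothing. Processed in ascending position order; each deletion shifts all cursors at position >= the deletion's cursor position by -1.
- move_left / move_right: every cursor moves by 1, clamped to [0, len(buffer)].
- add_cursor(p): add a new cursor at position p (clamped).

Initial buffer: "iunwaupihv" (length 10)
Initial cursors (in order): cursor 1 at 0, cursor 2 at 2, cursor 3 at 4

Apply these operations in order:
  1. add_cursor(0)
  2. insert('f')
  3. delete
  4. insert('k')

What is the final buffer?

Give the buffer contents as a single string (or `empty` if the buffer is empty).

Answer: kkiuknwkaupihv

Derivation:
After op 1 (add_cursor(0)): buffer="iunwaupihv" (len 10), cursors c1@0 c4@0 c2@2 c3@4, authorship ..........
After op 2 (insert('f')): buffer="ffiufnwfaupihv" (len 14), cursors c1@2 c4@2 c2@5 c3@8, authorship 14..2..3......
After op 3 (delete): buffer="iunwaupihv" (len 10), cursors c1@0 c4@0 c2@2 c3@4, authorship ..........
After op 4 (insert('k')): buffer="kkiuknwkaupihv" (len 14), cursors c1@2 c4@2 c2@5 c3@8, authorship 14..2..3......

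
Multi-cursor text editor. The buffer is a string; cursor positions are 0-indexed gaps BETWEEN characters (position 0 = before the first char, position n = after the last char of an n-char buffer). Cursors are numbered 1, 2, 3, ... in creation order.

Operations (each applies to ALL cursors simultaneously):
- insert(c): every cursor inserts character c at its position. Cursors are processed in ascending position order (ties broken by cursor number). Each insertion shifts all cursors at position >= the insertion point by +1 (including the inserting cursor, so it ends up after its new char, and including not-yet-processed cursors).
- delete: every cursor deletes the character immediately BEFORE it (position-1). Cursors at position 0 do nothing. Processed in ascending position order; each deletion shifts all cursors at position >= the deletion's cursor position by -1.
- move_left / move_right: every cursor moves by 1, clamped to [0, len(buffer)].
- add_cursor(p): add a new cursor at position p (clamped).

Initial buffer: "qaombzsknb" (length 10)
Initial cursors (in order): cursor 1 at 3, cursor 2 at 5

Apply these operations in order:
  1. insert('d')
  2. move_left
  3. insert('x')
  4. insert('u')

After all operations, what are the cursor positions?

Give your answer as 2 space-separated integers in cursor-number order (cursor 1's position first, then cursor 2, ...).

After op 1 (insert('d')): buffer="qaodmbdzsknb" (len 12), cursors c1@4 c2@7, authorship ...1..2.....
After op 2 (move_left): buffer="qaodmbdzsknb" (len 12), cursors c1@3 c2@6, authorship ...1..2.....
After op 3 (insert('x')): buffer="qaoxdmbxdzsknb" (len 14), cursors c1@4 c2@8, authorship ...11..22.....
After op 4 (insert('u')): buffer="qaoxudmbxudzsknb" (len 16), cursors c1@5 c2@10, authorship ...111..222.....

Answer: 5 10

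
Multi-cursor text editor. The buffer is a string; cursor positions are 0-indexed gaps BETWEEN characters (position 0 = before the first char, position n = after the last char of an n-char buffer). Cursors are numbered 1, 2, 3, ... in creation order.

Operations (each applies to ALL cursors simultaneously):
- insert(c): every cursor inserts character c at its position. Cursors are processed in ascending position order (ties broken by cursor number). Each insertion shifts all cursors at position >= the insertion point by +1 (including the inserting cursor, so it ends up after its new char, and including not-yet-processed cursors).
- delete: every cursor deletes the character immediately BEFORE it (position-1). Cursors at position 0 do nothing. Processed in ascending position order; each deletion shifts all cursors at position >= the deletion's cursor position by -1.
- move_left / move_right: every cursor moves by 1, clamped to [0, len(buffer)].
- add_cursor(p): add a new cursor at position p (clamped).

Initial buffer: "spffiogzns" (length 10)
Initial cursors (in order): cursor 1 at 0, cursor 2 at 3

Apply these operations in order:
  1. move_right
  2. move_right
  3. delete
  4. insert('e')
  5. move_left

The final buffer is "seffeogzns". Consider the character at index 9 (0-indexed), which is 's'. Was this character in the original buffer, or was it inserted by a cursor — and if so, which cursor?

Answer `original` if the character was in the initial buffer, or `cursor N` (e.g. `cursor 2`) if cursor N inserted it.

Answer: original

Derivation:
After op 1 (move_right): buffer="spffiogzns" (len 10), cursors c1@1 c2@4, authorship ..........
After op 2 (move_right): buffer="spffiogzns" (len 10), cursors c1@2 c2@5, authorship ..........
After op 3 (delete): buffer="sffogzns" (len 8), cursors c1@1 c2@3, authorship ........
After op 4 (insert('e')): buffer="seffeogzns" (len 10), cursors c1@2 c2@5, authorship .1..2.....
After op 5 (move_left): buffer="seffeogzns" (len 10), cursors c1@1 c2@4, authorship .1..2.....
Authorship (.=original, N=cursor N): . 1 . . 2 . . . . .
Index 9: author = original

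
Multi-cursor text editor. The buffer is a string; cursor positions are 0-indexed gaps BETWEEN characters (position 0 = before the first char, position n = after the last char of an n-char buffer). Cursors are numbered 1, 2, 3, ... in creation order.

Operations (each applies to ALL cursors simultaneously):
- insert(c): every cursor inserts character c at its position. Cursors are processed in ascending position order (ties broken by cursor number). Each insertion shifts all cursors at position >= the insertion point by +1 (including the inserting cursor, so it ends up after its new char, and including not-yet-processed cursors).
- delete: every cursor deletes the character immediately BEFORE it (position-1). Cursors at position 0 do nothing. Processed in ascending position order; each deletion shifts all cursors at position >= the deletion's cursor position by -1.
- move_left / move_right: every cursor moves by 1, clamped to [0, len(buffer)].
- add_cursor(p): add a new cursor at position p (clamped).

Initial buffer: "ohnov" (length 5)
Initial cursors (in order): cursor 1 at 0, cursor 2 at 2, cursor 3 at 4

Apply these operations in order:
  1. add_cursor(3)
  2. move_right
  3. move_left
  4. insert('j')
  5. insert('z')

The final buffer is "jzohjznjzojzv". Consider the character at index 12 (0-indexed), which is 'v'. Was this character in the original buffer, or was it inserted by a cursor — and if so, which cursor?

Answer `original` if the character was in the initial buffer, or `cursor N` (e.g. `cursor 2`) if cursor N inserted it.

Answer: original

Derivation:
After op 1 (add_cursor(3)): buffer="ohnov" (len 5), cursors c1@0 c2@2 c4@3 c3@4, authorship .....
After op 2 (move_right): buffer="ohnov" (len 5), cursors c1@1 c2@3 c4@4 c3@5, authorship .....
After op 3 (move_left): buffer="ohnov" (len 5), cursors c1@0 c2@2 c4@3 c3@4, authorship .....
After op 4 (insert('j')): buffer="johjnjojv" (len 9), cursors c1@1 c2@4 c4@6 c3@8, authorship 1..2.4.3.
After op 5 (insert('z')): buffer="jzohjznjzojzv" (len 13), cursors c1@2 c2@6 c4@9 c3@12, authorship 11..22.44.33.
Authorship (.=original, N=cursor N): 1 1 . . 2 2 . 4 4 . 3 3 .
Index 12: author = original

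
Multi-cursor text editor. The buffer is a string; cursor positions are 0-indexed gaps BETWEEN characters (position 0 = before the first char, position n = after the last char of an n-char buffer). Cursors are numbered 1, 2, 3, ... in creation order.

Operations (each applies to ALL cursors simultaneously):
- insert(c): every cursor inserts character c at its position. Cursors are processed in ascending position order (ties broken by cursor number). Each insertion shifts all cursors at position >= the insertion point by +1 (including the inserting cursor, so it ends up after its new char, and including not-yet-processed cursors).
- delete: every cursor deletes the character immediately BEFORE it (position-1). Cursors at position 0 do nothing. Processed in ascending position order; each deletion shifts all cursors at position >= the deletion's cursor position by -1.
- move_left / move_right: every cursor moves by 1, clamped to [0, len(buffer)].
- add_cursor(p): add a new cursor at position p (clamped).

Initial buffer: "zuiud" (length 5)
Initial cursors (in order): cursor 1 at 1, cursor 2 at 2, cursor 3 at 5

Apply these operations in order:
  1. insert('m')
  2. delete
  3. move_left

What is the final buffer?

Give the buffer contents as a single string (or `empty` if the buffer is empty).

After op 1 (insert('m')): buffer="zmumiudm" (len 8), cursors c1@2 c2@4 c3@8, authorship .1.2...3
After op 2 (delete): buffer="zuiud" (len 5), cursors c1@1 c2@2 c3@5, authorship .....
After op 3 (move_left): buffer="zuiud" (len 5), cursors c1@0 c2@1 c3@4, authorship .....

Answer: zuiud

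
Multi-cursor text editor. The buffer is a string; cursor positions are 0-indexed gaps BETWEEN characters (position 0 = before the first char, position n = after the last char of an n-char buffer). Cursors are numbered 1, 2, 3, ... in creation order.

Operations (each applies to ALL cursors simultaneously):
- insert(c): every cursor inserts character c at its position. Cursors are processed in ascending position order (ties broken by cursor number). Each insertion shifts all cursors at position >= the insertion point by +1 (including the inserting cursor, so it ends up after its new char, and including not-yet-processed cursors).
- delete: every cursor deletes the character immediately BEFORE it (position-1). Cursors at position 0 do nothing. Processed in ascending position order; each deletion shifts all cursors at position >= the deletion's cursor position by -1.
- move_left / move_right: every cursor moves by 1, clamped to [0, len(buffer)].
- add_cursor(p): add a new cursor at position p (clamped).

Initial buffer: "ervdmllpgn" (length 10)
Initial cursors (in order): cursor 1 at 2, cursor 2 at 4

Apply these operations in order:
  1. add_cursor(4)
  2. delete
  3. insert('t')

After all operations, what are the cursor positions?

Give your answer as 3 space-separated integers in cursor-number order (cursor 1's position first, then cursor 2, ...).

Answer: 4 4 4

Derivation:
After op 1 (add_cursor(4)): buffer="ervdmllpgn" (len 10), cursors c1@2 c2@4 c3@4, authorship ..........
After op 2 (delete): buffer="emllpgn" (len 7), cursors c1@1 c2@1 c3@1, authorship .......
After op 3 (insert('t')): buffer="etttmllpgn" (len 10), cursors c1@4 c2@4 c3@4, authorship .123......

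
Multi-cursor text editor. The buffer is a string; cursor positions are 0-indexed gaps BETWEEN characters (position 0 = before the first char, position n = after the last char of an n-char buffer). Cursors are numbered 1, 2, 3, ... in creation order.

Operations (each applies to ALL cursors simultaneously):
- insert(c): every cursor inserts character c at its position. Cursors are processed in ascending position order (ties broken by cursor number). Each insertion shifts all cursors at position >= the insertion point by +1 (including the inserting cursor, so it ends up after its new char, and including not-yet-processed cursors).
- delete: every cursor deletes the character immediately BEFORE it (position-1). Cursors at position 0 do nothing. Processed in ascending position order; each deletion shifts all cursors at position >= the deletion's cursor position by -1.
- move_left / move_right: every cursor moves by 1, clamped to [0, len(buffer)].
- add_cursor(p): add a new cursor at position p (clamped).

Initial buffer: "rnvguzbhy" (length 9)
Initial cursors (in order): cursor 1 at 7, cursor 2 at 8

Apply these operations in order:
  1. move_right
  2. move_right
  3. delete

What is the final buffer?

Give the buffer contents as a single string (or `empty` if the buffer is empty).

Answer: rnvguzb

Derivation:
After op 1 (move_right): buffer="rnvguzbhy" (len 9), cursors c1@8 c2@9, authorship .........
After op 2 (move_right): buffer="rnvguzbhy" (len 9), cursors c1@9 c2@9, authorship .........
After op 3 (delete): buffer="rnvguzb" (len 7), cursors c1@7 c2@7, authorship .......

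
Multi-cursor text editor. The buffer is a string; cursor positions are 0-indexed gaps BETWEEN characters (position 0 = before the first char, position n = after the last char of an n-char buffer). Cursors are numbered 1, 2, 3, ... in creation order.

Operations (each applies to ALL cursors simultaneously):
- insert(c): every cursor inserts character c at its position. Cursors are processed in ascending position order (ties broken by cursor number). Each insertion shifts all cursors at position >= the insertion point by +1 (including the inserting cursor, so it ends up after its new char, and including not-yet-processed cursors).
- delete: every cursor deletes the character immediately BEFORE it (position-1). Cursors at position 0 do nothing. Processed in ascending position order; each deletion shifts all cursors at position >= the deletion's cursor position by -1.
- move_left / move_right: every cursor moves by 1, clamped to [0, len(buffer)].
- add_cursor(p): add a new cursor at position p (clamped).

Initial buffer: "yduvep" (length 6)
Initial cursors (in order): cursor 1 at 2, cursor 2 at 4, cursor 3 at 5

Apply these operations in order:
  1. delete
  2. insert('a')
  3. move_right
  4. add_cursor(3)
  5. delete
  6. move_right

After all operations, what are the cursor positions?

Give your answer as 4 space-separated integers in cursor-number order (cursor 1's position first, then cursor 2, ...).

Answer: 2 2 2 2

Derivation:
After op 1 (delete): buffer="yup" (len 3), cursors c1@1 c2@2 c3@2, authorship ...
After op 2 (insert('a')): buffer="yauaap" (len 6), cursors c1@2 c2@5 c3@5, authorship .1.23.
After op 3 (move_right): buffer="yauaap" (len 6), cursors c1@3 c2@6 c3@6, authorship .1.23.
After op 4 (add_cursor(3)): buffer="yauaap" (len 6), cursors c1@3 c4@3 c2@6 c3@6, authorship .1.23.
After op 5 (delete): buffer="ya" (len 2), cursors c1@1 c4@1 c2@2 c3@2, authorship .2
After op 6 (move_right): buffer="ya" (len 2), cursors c1@2 c2@2 c3@2 c4@2, authorship .2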